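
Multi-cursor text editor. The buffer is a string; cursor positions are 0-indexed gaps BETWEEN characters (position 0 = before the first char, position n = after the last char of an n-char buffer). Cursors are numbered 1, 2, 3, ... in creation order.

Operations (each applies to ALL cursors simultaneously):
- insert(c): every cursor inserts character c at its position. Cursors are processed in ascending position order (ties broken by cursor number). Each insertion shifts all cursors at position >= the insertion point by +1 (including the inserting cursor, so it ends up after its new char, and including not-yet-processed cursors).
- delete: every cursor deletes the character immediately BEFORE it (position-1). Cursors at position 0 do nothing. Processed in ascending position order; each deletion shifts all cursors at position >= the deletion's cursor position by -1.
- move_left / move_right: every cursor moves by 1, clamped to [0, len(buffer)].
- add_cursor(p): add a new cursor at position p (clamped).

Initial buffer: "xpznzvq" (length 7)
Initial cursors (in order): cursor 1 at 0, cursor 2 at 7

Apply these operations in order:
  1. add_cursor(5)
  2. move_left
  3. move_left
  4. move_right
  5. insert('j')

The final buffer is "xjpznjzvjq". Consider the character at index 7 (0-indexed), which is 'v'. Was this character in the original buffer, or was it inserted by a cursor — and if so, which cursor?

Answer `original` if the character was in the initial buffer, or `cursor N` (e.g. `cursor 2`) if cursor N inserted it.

Answer: original

Derivation:
After op 1 (add_cursor(5)): buffer="xpznzvq" (len 7), cursors c1@0 c3@5 c2@7, authorship .......
After op 2 (move_left): buffer="xpznzvq" (len 7), cursors c1@0 c3@4 c2@6, authorship .......
After op 3 (move_left): buffer="xpznzvq" (len 7), cursors c1@0 c3@3 c2@5, authorship .......
After op 4 (move_right): buffer="xpznzvq" (len 7), cursors c1@1 c3@4 c2@6, authorship .......
After op 5 (insert('j')): buffer="xjpznjzvjq" (len 10), cursors c1@2 c3@6 c2@9, authorship .1...3..2.
Authorship (.=original, N=cursor N): . 1 . . . 3 . . 2 .
Index 7: author = original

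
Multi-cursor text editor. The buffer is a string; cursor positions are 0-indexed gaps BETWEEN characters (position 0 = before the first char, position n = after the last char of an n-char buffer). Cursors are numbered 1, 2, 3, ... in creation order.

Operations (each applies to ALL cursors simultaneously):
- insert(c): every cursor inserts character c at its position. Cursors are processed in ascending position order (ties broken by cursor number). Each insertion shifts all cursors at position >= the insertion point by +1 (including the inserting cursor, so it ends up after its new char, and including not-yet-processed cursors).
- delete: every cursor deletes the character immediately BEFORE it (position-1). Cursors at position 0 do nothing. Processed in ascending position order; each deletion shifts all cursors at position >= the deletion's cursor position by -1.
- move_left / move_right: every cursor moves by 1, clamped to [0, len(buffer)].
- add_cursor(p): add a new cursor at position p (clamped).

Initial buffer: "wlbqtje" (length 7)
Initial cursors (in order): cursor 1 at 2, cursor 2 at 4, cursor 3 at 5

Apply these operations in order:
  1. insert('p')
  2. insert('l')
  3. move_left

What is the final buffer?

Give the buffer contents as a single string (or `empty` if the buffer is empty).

After op 1 (insert('p')): buffer="wlpbqptpje" (len 10), cursors c1@3 c2@6 c3@8, authorship ..1..2.3..
After op 2 (insert('l')): buffer="wlplbqpltplje" (len 13), cursors c1@4 c2@8 c3@11, authorship ..11..22.33..
After op 3 (move_left): buffer="wlplbqpltplje" (len 13), cursors c1@3 c2@7 c3@10, authorship ..11..22.33..

Answer: wlplbqpltplje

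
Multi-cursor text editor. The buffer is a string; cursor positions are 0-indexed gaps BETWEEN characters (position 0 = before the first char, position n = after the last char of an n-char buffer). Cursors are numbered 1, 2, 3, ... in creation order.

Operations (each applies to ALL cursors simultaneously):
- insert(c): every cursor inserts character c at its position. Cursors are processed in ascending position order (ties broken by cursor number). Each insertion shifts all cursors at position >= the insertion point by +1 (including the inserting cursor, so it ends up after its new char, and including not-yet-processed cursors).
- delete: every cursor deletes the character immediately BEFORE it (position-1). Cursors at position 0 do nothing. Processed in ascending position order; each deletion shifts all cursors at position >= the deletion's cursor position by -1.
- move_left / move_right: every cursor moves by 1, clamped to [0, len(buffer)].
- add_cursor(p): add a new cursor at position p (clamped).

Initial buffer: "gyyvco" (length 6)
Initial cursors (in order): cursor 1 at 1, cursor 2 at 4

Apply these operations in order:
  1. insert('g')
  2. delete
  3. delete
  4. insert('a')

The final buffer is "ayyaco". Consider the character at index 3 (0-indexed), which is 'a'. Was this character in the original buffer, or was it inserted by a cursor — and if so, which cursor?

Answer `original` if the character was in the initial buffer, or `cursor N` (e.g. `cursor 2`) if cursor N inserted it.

Answer: cursor 2

Derivation:
After op 1 (insert('g')): buffer="ggyyvgco" (len 8), cursors c1@2 c2@6, authorship .1...2..
After op 2 (delete): buffer="gyyvco" (len 6), cursors c1@1 c2@4, authorship ......
After op 3 (delete): buffer="yyco" (len 4), cursors c1@0 c2@2, authorship ....
After op 4 (insert('a')): buffer="ayyaco" (len 6), cursors c1@1 c2@4, authorship 1..2..
Authorship (.=original, N=cursor N): 1 . . 2 . .
Index 3: author = 2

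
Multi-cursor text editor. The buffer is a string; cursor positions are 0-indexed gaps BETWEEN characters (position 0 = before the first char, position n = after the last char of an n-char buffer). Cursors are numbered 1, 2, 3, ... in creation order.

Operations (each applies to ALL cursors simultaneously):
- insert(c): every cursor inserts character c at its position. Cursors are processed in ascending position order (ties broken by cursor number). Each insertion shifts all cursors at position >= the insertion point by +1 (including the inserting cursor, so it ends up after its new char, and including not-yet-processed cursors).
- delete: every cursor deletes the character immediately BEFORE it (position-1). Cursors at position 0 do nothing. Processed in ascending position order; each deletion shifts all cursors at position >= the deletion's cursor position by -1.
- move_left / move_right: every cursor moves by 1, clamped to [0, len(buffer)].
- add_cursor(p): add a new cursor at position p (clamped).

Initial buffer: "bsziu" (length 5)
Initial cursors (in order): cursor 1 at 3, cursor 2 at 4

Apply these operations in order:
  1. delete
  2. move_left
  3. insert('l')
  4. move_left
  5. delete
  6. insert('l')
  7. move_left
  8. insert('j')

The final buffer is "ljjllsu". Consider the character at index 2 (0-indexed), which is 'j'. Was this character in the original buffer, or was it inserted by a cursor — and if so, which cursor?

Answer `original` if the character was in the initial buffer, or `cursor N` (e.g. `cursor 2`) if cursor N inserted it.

Answer: cursor 2

Derivation:
After op 1 (delete): buffer="bsu" (len 3), cursors c1@2 c2@2, authorship ...
After op 2 (move_left): buffer="bsu" (len 3), cursors c1@1 c2@1, authorship ...
After op 3 (insert('l')): buffer="bllsu" (len 5), cursors c1@3 c2@3, authorship .12..
After op 4 (move_left): buffer="bllsu" (len 5), cursors c1@2 c2@2, authorship .12..
After op 5 (delete): buffer="lsu" (len 3), cursors c1@0 c2@0, authorship 2..
After op 6 (insert('l')): buffer="lllsu" (len 5), cursors c1@2 c2@2, authorship 122..
After op 7 (move_left): buffer="lllsu" (len 5), cursors c1@1 c2@1, authorship 122..
After op 8 (insert('j')): buffer="ljjllsu" (len 7), cursors c1@3 c2@3, authorship 11222..
Authorship (.=original, N=cursor N): 1 1 2 2 2 . .
Index 2: author = 2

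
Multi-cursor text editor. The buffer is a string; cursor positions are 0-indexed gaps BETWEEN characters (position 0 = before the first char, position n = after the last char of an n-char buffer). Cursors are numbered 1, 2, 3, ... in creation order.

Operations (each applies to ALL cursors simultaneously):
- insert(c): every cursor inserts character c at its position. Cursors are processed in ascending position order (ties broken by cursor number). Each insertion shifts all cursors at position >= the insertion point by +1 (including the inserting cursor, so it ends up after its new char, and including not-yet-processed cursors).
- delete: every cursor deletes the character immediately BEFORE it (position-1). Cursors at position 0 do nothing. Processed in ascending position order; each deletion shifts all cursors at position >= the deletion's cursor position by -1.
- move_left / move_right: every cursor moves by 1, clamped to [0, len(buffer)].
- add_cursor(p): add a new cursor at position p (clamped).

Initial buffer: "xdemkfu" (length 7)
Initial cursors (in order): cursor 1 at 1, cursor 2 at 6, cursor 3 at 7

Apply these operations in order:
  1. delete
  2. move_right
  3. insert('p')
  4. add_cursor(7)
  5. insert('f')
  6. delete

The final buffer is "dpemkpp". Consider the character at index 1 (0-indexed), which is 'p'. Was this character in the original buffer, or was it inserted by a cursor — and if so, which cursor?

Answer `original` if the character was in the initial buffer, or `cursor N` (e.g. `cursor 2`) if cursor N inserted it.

After op 1 (delete): buffer="demk" (len 4), cursors c1@0 c2@4 c3@4, authorship ....
After op 2 (move_right): buffer="demk" (len 4), cursors c1@1 c2@4 c3@4, authorship ....
After op 3 (insert('p')): buffer="dpemkpp" (len 7), cursors c1@2 c2@7 c3@7, authorship .1...23
After op 4 (add_cursor(7)): buffer="dpemkpp" (len 7), cursors c1@2 c2@7 c3@7 c4@7, authorship .1...23
After op 5 (insert('f')): buffer="dpfemkppfff" (len 11), cursors c1@3 c2@11 c3@11 c4@11, authorship .11...23234
After op 6 (delete): buffer="dpemkpp" (len 7), cursors c1@2 c2@7 c3@7 c4@7, authorship .1...23
Authorship (.=original, N=cursor N): . 1 . . . 2 3
Index 1: author = 1

Answer: cursor 1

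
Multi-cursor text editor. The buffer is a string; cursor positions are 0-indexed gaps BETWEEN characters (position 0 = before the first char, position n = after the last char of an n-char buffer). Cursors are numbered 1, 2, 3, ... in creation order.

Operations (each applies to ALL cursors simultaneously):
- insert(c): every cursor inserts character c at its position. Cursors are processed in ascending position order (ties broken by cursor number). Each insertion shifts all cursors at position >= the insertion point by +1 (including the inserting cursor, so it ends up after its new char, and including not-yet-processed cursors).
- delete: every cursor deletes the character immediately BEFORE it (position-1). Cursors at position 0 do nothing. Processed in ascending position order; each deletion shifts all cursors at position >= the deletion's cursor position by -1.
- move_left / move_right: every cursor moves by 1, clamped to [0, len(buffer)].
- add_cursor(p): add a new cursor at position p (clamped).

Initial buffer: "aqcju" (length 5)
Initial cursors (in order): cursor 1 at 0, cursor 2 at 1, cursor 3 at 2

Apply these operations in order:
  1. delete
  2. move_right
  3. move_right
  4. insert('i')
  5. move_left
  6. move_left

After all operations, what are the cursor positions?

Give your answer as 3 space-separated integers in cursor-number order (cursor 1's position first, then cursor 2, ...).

After op 1 (delete): buffer="cju" (len 3), cursors c1@0 c2@0 c3@0, authorship ...
After op 2 (move_right): buffer="cju" (len 3), cursors c1@1 c2@1 c3@1, authorship ...
After op 3 (move_right): buffer="cju" (len 3), cursors c1@2 c2@2 c3@2, authorship ...
After op 4 (insert('i')): buffer="cjiiiu" (len 6), cursors c1@5 c2@5 c3@5, authorship ..123.
After op 5 (move_left): buffer="cjiiiu" (len 6), cursors c1@4 c2@4 c3@4, authorship ..123.
After op 6 (move_left): buffer="cjiiiu" (len 6), cursors c1@3 c2@3 c3@3, authorship ..123.

Answer: 3 3 3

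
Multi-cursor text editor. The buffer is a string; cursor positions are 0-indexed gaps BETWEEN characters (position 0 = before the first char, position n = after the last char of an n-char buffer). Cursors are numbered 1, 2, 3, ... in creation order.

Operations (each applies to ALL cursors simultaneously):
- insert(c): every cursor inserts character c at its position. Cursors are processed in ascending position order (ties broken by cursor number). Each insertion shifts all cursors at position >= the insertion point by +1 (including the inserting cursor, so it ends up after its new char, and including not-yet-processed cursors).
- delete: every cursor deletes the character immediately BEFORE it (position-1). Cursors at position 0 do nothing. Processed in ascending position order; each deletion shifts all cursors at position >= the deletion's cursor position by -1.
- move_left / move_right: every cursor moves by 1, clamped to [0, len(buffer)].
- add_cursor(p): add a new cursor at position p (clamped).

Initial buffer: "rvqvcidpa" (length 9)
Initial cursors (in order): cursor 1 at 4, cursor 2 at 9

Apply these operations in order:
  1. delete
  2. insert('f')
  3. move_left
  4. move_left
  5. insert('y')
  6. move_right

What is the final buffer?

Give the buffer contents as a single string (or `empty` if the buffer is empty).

After op 1 (delete): buffer="rvqcidp" (len 7), cursors c1@3 c2@7, authorship .......
After op 2 (insert('f')): buffer="rvqfcidpf" (len 9), cursors c1@4 c2@9, authorship ...1....2
After op 3 (move_left): buffer="rvqfcidpf" (len 9), cursors c1@3 c2@8, authorship ...1....2
After op 4 (move_left): buffer="rvqfcidpf" (len 9), cursors c1@2 c2@7, authorship ...1....2
After op 5 (insert('y')): buffer="rvyqfcidypf" (len 11), cursors c1@3 c2@9, authorship ..1.1...2.2
After op 6 (move_right): buffer="rvyqfcidypf" (len 11), cursors c1@4 c2@10, authorship ..1.1...2.2

Answer: rvyqfcidypf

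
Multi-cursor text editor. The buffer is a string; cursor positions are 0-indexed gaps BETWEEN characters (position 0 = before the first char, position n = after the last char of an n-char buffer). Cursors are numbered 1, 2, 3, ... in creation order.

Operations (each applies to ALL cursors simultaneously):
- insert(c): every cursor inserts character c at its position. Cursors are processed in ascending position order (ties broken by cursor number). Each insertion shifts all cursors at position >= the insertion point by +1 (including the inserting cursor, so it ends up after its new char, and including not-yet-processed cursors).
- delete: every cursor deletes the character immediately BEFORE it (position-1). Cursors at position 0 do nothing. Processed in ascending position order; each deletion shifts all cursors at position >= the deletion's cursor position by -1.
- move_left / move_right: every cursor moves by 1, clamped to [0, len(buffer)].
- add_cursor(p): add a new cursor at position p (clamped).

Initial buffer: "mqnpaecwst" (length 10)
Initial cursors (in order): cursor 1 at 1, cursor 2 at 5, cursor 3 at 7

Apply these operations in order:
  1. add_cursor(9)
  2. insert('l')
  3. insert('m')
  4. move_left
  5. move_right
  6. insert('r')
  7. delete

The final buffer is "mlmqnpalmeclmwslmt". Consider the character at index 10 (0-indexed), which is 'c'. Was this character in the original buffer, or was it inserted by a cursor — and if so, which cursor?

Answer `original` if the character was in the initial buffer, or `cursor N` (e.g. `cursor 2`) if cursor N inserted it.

After op 1 (add_cursor(9)): buffer="mqnpaecwst" (len 10), cursors c1@1 c2@5 c3@7 c4@9, authorship ..........
After op 2 (insert('l')): buffer="mlqnpaleclwslt" (len 14), cursors c1@2 c2@7 c3@10 c4@13, authorship .1....2..3..4.
After op 3 (insert('m')): buffer="mlmqnpalmeclmwslmt" (len 18), cursors c1@3 c2@9 c3@13 c4@17, authorship .11....22..33..44.
After op 4 (move_left): buffer="mlmqnpalmeclmwslmt" (len 18), cursors c1@2 c2@8 c3@12 c4@16, authorship .11....22..33..44.
After op 5 (move_right): buffer="mlmqnpalmeclmwslmt" (len 18), cursors c1@3 c2@9 c3@13 c4@17, authorship .11....22..33..44.
After op 6 (insert('r')): buffer="mlmrqnpalmreclmrwslmrt" (len 22), cursors c1@4 c2@11 c3@16 c4@21, authorship .111....222..333..444.
After op 7 (delete): buffer="mlmqnpalmeclmwslmt" (len 18), cursors c1@3 c2@9 c3@13 c4@17, authorship .11....22..33..44.
Authorship (.=original, N=cursor N): . 1 1 . . . . 2 2 . . 3 3 . . 4 4 .
Index 10: author = original

Answer: original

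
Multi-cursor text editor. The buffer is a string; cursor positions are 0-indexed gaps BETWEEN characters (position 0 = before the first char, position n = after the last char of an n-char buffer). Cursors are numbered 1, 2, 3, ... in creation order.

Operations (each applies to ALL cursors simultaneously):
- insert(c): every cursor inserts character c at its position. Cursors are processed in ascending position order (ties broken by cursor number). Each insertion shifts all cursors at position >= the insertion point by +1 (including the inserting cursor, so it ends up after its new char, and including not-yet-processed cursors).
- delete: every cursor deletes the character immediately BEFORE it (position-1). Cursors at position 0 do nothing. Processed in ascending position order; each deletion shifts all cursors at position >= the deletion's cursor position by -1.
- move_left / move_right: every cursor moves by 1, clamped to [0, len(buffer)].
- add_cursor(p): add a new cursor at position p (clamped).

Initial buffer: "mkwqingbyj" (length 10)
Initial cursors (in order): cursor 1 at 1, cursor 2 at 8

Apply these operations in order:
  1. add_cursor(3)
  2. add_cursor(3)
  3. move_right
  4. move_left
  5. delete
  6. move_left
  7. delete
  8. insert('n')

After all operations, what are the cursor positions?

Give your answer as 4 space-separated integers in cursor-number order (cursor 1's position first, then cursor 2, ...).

Answer: 3 6 3 3

Derivation:
After op 1 (add_cursor(3)): buffer="mkwqingbyj" (len 10), cursors c1@1 c3@3 c2@8, authorship ..........
After op 2 (add_cursor(3)): buffer="mkwqingbyj" (len 10), cursors c1@1 c3@3 c4@3 c2@8, authorship ..........
After op 3 (move_right): buffer="mkwqingbyj" (len 10), cursors c1@2 c3@4 c4@4 c2@9, authorship ..........
After op 4 (move_left): buffer="mkwqingbyj" (len 10), cursors c1@1 c3@3 c4@3 c2@8, authorship ..........
After op 5 (delete): buffer="qingyj" (len 6), cursors c1@0 c3@0 c4@0 c2@4, authorship ......
After op 6 (move_left): buffer="qingyj" (len 6), cursors c1@0 c3@0 c4@0 c2@3, authorship ......
After op 7 (delete): buffer="qigyj" (len 5), cursors c1@0 c3@0 c4@0 c2@2, authorship .....
After op 8 (insert('n')): buffer="nnnqingyj" (len 9), cursors c1@3 c3@3 c4@3 c2@6, authorship 134..2...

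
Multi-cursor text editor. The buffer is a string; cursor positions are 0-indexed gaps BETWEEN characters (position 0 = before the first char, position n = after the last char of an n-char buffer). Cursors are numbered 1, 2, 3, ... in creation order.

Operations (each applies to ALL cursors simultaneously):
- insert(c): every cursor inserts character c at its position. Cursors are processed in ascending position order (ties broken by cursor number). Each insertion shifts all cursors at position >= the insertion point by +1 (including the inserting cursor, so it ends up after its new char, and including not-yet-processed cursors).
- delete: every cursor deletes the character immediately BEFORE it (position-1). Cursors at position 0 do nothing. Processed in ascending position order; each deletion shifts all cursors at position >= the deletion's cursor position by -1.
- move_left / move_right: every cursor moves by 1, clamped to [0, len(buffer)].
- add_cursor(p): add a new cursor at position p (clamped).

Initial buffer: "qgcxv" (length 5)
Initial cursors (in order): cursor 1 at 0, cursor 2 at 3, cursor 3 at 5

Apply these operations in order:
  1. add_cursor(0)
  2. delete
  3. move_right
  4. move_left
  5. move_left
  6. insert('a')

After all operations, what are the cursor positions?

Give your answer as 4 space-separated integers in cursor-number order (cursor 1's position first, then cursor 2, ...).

After op 1 (add_cursor(0)): buffer="qgcxv" (len 5), cursors c1@0 c4@0 c2@3 c3@5, authorship .....
After op 2 (delete): buffer="qgx" (len 3), cursors c1@0 c4@0 c2@2 c3@3, authorship ...
After op 3 (move_right): buffer="qgx" (len 3), cursors c1@1 c4@1 c2@3 c3@3, authorship ...
After op 4 (move_left): buffer="qgx" (len 3), cursors c1@0 c4@0 c2@2 c3@2, authorship ...
After op 5 (move_left): buffer="qgx" (len 3), cursors c1@0 c4@0 c2@1 c3@1, authorship ...
After op 6 (insert('a')): buffer="aaqaagx" (len 7), cursors c1@2 c4@2 c2@5 c3@5, authorship 14.23..

Answer: 2 5 5 2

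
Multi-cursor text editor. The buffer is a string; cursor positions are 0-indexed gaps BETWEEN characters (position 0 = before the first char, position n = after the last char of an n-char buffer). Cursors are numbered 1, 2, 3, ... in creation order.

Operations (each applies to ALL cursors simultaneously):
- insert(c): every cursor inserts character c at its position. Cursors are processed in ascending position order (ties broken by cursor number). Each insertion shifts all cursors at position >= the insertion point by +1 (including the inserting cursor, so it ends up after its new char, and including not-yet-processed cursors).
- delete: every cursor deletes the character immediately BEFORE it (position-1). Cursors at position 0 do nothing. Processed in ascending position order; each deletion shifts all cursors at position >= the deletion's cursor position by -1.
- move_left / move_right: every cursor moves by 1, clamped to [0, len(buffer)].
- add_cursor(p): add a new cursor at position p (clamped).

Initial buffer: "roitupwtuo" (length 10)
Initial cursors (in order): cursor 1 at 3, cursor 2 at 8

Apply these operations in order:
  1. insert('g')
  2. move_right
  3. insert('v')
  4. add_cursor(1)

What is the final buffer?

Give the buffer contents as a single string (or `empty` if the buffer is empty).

Answer: roigtvupwtguvo

Derivation:
After op 1 (insert('g')): buffer="roigtupwtguo" (len 12), cursors c1@4 c2@10, authorship ...1.....2..
After op 2 (move_right): buffer="roigtupwtguo" (len 12), cursors c1@5 c2@11, authorship ...1.....2..
After op 3 (insert('v')): buffer="roigtvupwtguvo" (len 14), cursors c1@6 c2@13, authorship ...1.1....2.2.
After op 4 (add_cursor(1)): buffer="roigtvupwtguvo" (len 14), cursors c3@1 c1@6 c2@13, authorship ...1.1....2.2.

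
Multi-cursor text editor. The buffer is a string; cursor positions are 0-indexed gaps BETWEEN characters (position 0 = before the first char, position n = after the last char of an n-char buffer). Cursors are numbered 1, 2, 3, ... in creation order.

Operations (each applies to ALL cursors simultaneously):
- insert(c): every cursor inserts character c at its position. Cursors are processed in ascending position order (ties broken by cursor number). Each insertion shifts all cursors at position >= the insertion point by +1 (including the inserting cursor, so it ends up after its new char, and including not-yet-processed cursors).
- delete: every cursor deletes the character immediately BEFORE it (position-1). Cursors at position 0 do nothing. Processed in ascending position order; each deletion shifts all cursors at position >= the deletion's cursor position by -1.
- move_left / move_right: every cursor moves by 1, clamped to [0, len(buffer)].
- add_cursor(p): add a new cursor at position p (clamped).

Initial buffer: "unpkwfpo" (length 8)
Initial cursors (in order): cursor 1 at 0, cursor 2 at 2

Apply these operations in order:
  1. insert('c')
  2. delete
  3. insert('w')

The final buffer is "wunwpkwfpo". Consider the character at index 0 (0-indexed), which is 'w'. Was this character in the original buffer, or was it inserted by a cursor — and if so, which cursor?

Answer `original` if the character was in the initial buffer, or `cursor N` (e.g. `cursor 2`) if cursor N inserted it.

After op 1 (insert('c')): buffer="cuncpkwfpo" (len 10), cursors c1@1 c2@4, authorship 1..2......
After op 2 (delete): buffer="unpkwfpo" (len 8), cursors c1@0 c2@2, authorship ........
After op 3 (insert('w')): buffer="wunwpkwfpo" (len 10), cursors c1@1 c2@4, authorship 1..2......
Authorship (.=original, N=cursor N): 1 . . 2 . . . . . .
Index 0: author = 1

Answer: cursor 1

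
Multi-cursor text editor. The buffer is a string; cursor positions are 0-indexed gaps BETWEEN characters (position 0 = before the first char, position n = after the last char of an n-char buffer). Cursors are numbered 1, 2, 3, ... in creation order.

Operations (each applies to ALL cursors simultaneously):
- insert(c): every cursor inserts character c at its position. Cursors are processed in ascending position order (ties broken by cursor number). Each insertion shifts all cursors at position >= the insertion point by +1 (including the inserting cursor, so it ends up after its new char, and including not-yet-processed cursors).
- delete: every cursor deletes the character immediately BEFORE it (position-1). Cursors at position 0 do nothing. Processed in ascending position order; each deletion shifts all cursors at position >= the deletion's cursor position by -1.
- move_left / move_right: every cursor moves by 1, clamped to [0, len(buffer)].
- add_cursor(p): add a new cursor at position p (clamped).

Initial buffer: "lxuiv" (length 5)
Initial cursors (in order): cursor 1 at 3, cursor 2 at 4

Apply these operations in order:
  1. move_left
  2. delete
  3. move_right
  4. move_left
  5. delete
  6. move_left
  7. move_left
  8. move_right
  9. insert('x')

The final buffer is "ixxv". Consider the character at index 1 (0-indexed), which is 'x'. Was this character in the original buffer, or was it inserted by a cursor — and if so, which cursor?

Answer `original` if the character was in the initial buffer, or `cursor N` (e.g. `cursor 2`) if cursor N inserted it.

Answer: cursor 1

Derivation:
After op 1 (move_left): buffer="lxuiv" (len 5), cursors c1@2 c2@3, authorship .....
After op 2 (delete): buffer="liv" (len 3), cursors c1@1 c2@1, authorship ...
After op 3 (move_right): buffer="liv" (len 3), cursors c1@2 c2@2, authorship ...
After op 4 (move_left): buffer="liv" (len 3), cursors c1@1 c2@1, authorship ...
After op 5 (delete): buffer="iv" (len 2), cursors c1@0 c2@0, authorship ..
After op 6 (move_left): buffer="iv" (len 2), cursors c1@0 c2@0, authorship ..
After op 7 (move_left): buffer="iv" (len 2), cursors c1@0 c2@0, authorship ..
After op 8 (move_right): buffer="iv" (len 2), cursors c1@1 c2@1, authorship ..
After op 9 (insert('x')): buffer="ixxv" (len 4), cursors c1@3 c2@3, authorship .12.
Authorship (.=original, N=cursor N): . 1 2 .
Index 1: author = 1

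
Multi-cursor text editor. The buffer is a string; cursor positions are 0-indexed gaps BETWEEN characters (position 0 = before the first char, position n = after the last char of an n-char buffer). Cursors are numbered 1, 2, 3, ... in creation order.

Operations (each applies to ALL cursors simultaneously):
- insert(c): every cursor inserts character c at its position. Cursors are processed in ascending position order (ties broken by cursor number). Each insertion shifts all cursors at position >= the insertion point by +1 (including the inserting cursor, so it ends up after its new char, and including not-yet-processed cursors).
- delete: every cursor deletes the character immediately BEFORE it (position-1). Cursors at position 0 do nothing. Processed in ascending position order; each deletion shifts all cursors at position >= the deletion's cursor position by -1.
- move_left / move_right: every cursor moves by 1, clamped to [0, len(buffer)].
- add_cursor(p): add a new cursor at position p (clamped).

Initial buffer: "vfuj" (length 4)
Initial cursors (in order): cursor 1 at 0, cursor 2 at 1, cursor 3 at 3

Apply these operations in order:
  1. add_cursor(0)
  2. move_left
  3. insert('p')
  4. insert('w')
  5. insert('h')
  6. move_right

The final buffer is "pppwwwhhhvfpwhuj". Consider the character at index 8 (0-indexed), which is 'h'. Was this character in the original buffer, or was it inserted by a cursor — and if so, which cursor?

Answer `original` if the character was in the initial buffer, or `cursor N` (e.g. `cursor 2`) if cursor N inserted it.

Answer: cursor 4

Derivation:
After op 1 (add_cursor(0)): buffer="vfuj" (len 4), cursors c1@0 c4@0 c2@1 c3@3, authorship ....
After op 2 (move_left): buffer="vfuj" (len 4), cursors c1@0 c2@0 c4@0 c3@2, authorship ....
After op 3 (insert('p')): buffer="pppvfpuj" (len 8), cursors c1@3 c2@3 c4@3 c3@6, authorship 124..3..
After op 4 (insert('w')): buffer="pppwwwvfpwuj" (len 12), cursors c1@6 c2@6 c4@6 c3@10, authorship 124124..33..
After op 5 (insert('h')): buffer="pppwwwhhhvfpwhuj" (len 16), cursors c1@9 c2@9 c4@9 c3@14, authorship 124124124..333..
After op 6 (move_right): buffer="pppwwwhhhvfpwhuj" (len 16), cursors c1@10 c2@10 c4@10 c3@15, authorship 124124124..333..
Authorship (.=original, N=cursor N): 1 2 4 1 2 4 1 2 4 . . 3 3 3 . .
Index 8: author = 4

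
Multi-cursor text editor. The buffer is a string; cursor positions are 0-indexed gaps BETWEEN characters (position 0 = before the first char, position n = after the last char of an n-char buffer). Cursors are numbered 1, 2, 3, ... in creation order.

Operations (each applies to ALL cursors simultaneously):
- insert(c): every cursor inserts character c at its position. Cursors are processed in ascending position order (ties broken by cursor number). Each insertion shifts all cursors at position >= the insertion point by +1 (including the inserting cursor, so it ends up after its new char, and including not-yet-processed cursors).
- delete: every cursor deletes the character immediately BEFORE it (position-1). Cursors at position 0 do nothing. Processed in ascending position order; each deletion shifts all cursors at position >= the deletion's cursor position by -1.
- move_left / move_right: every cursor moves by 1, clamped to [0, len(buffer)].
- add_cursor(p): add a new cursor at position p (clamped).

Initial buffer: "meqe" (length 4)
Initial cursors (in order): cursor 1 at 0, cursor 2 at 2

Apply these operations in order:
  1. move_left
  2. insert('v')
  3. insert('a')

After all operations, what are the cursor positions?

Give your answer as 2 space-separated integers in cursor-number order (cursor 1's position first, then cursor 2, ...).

Answer: 2 5

Derivation:
After op 1 (move_left): buffer="meqe" (len 4), cursors c1@0 c2@1, authorship ....
After op 2 (insert('v')): buffer="vmveqe" (len 6), cursors c1@1 c2@3, authorship 1.2...
After op 3 (insert('a')): buffer="vamvaeqe" (len 8), cursors c1@2 c2@5, authorship 11.22...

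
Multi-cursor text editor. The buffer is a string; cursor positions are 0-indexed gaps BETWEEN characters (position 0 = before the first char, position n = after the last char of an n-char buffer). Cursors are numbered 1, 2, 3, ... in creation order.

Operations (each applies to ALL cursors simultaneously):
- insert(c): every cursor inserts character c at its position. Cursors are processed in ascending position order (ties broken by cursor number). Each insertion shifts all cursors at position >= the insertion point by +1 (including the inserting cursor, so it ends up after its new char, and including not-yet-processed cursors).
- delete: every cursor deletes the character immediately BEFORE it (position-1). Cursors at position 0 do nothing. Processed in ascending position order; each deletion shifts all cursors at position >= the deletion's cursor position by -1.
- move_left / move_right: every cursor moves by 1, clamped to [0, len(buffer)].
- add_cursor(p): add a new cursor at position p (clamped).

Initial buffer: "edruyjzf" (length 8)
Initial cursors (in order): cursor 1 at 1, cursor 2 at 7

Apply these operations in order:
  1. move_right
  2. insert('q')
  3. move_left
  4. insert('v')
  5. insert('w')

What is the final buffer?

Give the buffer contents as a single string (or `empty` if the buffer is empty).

After op 1 (move_right): buffer="edruyjzf" (len 8), cursors c1@2 c2@8, authorship ........
After op 2 (insert('q')): buffer="edqruyjzfq" (len 10), cursors c1@3 c2@10, authorship ..1......2
After op 3 (move_left): buffer="edqruyjzfq" (len 10), cursors c1@2 c2@9, authorship ..1......2
After op 4 (insert('v')): buffer="edvqruyjzfvq" (len 12), cursors c1@3 c2@11, authorship ..11......22
After op 5 (insert('w')): buffer="edvwqruyjzfvwq" (len 14), cursors c1@4 c2@13, authorship ..111......222

Answer: edvwqruyjzfvwq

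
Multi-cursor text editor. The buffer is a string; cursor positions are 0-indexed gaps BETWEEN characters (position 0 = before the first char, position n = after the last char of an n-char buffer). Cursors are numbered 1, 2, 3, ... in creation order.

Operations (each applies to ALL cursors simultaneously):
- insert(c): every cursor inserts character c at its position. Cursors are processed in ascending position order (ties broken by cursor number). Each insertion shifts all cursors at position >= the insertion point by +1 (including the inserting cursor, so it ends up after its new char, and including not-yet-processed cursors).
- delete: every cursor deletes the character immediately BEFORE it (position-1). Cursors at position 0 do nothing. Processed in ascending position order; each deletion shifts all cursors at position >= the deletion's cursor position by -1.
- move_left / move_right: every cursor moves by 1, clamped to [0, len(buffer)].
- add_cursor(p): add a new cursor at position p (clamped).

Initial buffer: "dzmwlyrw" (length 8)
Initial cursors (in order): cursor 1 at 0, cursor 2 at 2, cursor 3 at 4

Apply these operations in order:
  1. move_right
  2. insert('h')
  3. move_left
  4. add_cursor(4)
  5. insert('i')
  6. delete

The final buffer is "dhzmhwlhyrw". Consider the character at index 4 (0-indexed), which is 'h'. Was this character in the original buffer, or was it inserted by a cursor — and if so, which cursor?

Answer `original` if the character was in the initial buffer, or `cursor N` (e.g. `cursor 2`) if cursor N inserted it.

After op 1 (move_right): buffer="dzmwlyrw" (len 8), cursors c1@1 c2@3 c3@5, authorship ........
After op 2 (insert('h')): buffer="dhzmhwlhyrw" (len 11), cursors c1@2 c2@5 c3@8, authorship .1..2..3...
After op 3 (move_left): buffer="dhzmhwlhyrw" (len 11), cursors c1@1 c2@4 c3@7, authorship .1..2..3...
After op 4 (add_cursor(4)): buffer="dhzmhwlhyrw" (len 11), cursors c1@1 c2@4 c4@4 c3@7, authorship .1..2..3...
After op 5 (insert('i')): buffer="dihzmiihwlihyrw" (len 15), cursors c1@2 c2@7 c4@7 c3@11, authorship .11..242..33...
After op 6 (delete): buffer="dhzmhwlhyrw" (len 11), cursors c1@1 c2@4 c4@4 c3@7, authorship .1..2..3...
Authorship (.=original, N=cursor N): . 1 . . 2 . . 3 . . .
Index 4: author = 2

Answer: cursor 2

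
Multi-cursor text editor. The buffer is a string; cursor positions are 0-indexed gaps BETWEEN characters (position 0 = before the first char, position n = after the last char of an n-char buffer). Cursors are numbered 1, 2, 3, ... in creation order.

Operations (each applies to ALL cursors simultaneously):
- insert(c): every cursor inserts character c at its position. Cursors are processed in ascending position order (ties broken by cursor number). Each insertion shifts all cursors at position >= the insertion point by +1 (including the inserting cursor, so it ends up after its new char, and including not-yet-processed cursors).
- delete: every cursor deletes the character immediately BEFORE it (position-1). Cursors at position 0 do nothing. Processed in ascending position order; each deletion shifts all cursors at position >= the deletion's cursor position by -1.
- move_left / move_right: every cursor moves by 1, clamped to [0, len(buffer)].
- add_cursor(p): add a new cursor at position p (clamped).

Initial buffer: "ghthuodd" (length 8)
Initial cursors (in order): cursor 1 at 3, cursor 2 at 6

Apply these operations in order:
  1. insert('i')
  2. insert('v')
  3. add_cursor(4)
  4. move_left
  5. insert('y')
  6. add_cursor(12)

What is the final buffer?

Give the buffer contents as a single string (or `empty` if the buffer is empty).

Answer: ghtyiyvhuoiyvdd

Derivation:
After op 1 (insert('i')): buffer="ghtihuoidd" (len 10), cursors c1@4 c2@8, authorship ...1...2..
After op 2 (insert('v')): buffer="ghtivhuoivdd" (len 12), cursors c1@5 c2@10, authorship ...11...22..
After op 3 (add_cursor(4)): buffer="ghtivhuoivdd" (len 12), cursors c3@4 c1@5 c2@10, authorship ...11...22..
After op 4 (move_left): buffer="ghtivhuoivdd" (len 12), cursors c3@3 c1@4 c2@9, authorship ...11...22..
After op 5 (insert('y')): buffer="ghtyiyvhuoiyvdd" (len 15), cursors c3@4 c1@6 c2@12, authorship ...3111...222..
After op 6 (add_cursor(12)): buffer="ghtyiyvhuoiyvdd" (len 15), cursors c3@4 c1@6 c2@12 c4@12, authorship ...3111...222..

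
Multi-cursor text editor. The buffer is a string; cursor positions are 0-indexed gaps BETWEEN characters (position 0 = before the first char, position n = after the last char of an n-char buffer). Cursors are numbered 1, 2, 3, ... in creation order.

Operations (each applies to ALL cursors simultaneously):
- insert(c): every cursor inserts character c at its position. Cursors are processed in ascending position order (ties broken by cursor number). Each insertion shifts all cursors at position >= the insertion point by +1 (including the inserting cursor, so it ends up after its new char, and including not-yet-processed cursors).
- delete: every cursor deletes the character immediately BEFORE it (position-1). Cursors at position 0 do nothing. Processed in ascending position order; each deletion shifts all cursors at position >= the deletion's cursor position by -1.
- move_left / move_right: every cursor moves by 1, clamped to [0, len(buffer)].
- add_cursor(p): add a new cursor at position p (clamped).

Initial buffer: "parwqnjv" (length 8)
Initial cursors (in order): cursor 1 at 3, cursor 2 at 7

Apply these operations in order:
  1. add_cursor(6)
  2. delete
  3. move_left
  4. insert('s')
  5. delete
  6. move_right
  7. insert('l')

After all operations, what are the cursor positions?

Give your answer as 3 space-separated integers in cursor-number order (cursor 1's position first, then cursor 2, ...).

After op 1 (add_cursor(6)): buffer="parwqnjv" (len 8), cursors c1@3 c3@6 c2@7, authorship ........
After op 2 (delete): buffer="pawqv" (len 5), cursors c1@2 c2@4 c3@4, authorship .....
After op 3 (move_left): buffer="pawqv" (len 5), cursors c1@1 c2@3 c3@3, authorship .....
After op 4 (insert('s')): buffer="psawssqv" (len 8), cursors c1@2 c2@6 c3@6, authorship .1..23..
After op 5 (delete): buffer="pawqv" (len 5), cursors c1@1 c2@3 c3@3, authorship .....
After op 6 (move_right): buffer="pawqv" (len 5), cursors c1@2 c2@4 c3@4, authorship .....
After op 7 (insert('l')): buffer="palwqllv" (len 8), cursors c1@3 c2@7 c3@7, authorship ..1..23.

Answer: 3 7 7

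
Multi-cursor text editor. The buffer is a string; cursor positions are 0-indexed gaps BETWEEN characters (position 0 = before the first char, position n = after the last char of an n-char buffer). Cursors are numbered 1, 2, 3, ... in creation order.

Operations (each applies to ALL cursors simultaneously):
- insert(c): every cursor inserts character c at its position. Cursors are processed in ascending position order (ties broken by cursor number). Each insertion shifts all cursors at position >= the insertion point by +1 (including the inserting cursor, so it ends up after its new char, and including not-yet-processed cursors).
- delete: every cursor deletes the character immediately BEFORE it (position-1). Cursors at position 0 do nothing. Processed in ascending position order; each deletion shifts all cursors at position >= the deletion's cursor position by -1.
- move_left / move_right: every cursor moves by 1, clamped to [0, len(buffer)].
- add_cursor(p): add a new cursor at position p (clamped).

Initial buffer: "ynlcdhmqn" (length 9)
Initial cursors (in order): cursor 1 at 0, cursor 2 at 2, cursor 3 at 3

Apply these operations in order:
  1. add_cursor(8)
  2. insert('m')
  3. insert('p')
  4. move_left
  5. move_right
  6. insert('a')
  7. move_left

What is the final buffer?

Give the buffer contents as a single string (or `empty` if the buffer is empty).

After op 1 (add_cursor(8)): buffer="ynlcdhmqn" (len 9), cursors c1@0 c2@2 c3@3 c4@8, authorship .........
After op 2 (insert('m')): buffer="mynmlmcdhmqmn" (len 13), cursors c1@1 c2@4 c3@6 c4@12, authorship 1..2.3.....4.
After op 3 (insert('p')): buffer="mpynmplmpcdhmqmpn" (len 17), cursors c1@2 c2@6 c3@9 c4@16, authorship 11..22.33.....44.
After op 4 (move_left): buffer="mpynmplmpcdhmqmpn" (len 17), cursors c1@1 c2@5 c3@8 c4@15, authorship 11..22.33.....44.
After op 5 (move_right): buffer="mpynmplmpcdhmqmpn" (len 17), cursors c1@2 c2@6 c3@9 c4@16, authorship 11..22.33.....44.
After op 6 (insert('a')): buffer="mpaynmpalmpacdhmqmpan" (len 21), cursors c1@3 c2@8 c3@12 c4@20, authorship 111..222.333.....444.
After op 7 (move_left): buffer="mpaynmpalmpacdhmqmpan" (len 21), cursors c1@2 c2@7 c3@11 c4@19, authorship 111..222.333.....444.

Answer: mpaynmpalmpacdhmqmpan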